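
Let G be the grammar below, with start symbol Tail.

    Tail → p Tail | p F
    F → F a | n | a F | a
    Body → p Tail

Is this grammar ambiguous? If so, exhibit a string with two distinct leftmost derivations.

Ambiguous

Witness: p a a

Derivation 1: Tail ⇒ p F ⇒ p F a ⇒ p a a
Derivation 2: Tail ⇒ p F ⇒ p a F ⇒ p a a

Two distinct leftmost derivations for the same string.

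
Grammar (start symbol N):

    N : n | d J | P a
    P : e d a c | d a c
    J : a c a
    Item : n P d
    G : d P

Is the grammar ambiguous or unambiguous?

Ambiguous

Witness: d a c a

Derivation 1: N ⇒ d J ⇒ d a c a
Derivation 2: N ⇒ P a ⇒ d a c a

Two distinct leftmost derivations for the same string.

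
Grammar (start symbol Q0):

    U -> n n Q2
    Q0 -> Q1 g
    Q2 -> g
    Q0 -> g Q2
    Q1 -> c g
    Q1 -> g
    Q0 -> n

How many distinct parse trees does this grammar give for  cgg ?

Parse trees for cgg:
  [Q0 [Q1 c g] g]

1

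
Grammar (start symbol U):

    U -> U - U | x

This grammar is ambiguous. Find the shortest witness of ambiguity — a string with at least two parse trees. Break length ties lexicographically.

x - x - x

length 1: no string has ≥2 trees
length 3: no string has ≥2 trees
length 5: x - x - x has 2 parse trees

Two derivations of x - x - x:
  U ⇒ U - U ⇒ U - U - U ⇒ x - U - U ⇒ x - x - U ⇒ x - x - x
  U ⇒ U - U ⇒ x - U ⇒ x - U - U ⇒ x - x - U ⇒ x - x - x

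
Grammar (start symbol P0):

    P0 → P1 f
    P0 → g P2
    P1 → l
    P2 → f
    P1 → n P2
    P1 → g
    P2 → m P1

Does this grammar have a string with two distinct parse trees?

Witness: g f

Derivation 1: P0 ⇒ P1 f ⇒ g f
Derivation 2: P0 ⇒ g P2 ⇒ g f

Two distinct leftmost derivations for the same string.

Ambiguous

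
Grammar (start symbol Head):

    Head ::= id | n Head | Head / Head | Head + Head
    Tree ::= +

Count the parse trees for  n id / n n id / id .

9

Parse trees for n id / n n id / id (showing first 6 of 9):
  [Head n [Head [Head id] / [Head n [Head n [Head [Head id] / [Head id]]]]]]
  [Head n [Head [Head id] / [Head n [Head [Head n [Head id]] / [Head id]]]]]
  [Head n [Head [Head id] / [Head [Head n [Head n [Head id]]] / [Head id]]]]
  [Head n [Head [Head [Head id] / [Head n [Head n [Head id]]]] / [Head id]]]
  [Head [Head n [Head id]] / [Head n [Head n [Head [Head id] / [Head id]]]]]
  [Head [Head n [Head id]] / [Head n [Head [Head n [Head id]] / [Head id]]]]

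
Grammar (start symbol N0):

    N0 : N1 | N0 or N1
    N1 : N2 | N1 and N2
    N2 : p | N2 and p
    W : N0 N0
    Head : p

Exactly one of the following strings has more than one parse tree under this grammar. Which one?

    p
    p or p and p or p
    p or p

p or p and p or p

p: 1 tree
p or p and p or p: 2 trees
p or p: 1 tree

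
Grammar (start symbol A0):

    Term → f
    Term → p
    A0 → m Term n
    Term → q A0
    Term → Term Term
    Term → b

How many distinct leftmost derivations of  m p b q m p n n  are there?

Parse trees for m p b q m p n n:
  [A0 m [Term [Term p] [Term [Term b] [Term q [A0 m [Term p] n]]]] n]
  [A0 m [Term [Term [Term p] [Term b]] [Term q [A0 m [Term p] n]]] n]

2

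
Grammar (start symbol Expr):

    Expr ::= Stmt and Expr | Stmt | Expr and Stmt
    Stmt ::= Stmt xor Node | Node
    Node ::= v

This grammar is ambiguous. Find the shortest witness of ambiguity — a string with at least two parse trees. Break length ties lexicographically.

v and v

length 1: no string has ≥2 trees
length 3: v and v has 2 parse trees

Two derivations of v and v:
  Expr ⇒ Stmt and Expr ⇒ Node and Expr ⇒ v and Expr ⇒ v and Stmt ⇒ v and Node ⇒ v and v
  Expr ⇒ Expr and Stmt ⇒ Stmt and Stmt ⇒ Node and Stmt ⇒ v and Stmt ⇒ v and Node ⇒ v and v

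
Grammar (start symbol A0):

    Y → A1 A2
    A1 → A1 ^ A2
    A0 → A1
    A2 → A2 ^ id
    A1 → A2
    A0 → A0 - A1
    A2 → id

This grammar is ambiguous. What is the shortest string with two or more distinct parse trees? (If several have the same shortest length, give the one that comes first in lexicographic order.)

length 1: no string has ≥2 trees
length 3: id ^ id has 2 parse trees

Two derivations of id ^ id:
  A0 ⇒ A1 ⇒ A1 ^ A2 ⇒ A2 ^ A2 ⇒ id ^ A2 ⇒ id ^ id
  A0 ⇒ A1 ⇒ A2 ⇒ A2 ^ id ⇒ id ^ id

id ^ id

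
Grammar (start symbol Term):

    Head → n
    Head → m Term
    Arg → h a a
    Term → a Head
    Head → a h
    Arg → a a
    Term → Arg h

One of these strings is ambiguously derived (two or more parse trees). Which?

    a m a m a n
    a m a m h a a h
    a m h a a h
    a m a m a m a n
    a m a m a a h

a m a m a a h

a m a m a n: 1 tree
a m a m h a a h: 1 tree
a m h a a h: 1 tree
a m a m a m a n: 1 tree
a m a m a a h: 2 trees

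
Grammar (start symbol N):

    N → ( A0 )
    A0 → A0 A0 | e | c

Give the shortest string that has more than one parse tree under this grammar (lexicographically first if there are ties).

( c c c )

length 3: no string has ≥2 trees
length 4: no string has ≥2 trees
length 5: ( c c c ) has 2 parse trees

Two derivations of ( c c c ):
  N ⇒ ( A0 ) ⇒ ( A0 A0 ) ⇒ ( A0 A0 A0 ) ⇒ ( c A0 A0 ) ⇒ ( c c A0 ) ⇒ ( c c c )
  N ⇒ ( A0 ) ⇒ ( A0 A0 ) ⇒ ( c A0 ) ⇒ ( c A0 A0 ) ⇒ ( c c A0 ) ⇒ ( c c c )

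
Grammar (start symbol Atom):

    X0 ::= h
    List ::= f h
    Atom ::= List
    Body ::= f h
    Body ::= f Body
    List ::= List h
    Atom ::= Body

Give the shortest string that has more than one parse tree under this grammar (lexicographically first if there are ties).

length 2: f h has 2 parse trees

Two derivations of f h:
  Atom ⇒ List ⇒ f h
  Atom ⇒ Body ⇒ f h

f h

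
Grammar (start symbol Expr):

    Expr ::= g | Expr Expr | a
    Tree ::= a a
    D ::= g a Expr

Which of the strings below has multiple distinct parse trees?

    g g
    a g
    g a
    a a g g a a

g g: 1 tree
a g: 1 tree
g a: 1 tree
a a g g a a: 42 trees

a a g g a a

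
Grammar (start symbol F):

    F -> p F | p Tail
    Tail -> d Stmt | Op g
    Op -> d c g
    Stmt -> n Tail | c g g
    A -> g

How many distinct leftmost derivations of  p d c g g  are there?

Parse trees for p d c g g:
  [F p [Tail d [Stmt c g g]]]
  [F p [Tail [Op d c g] g]]

2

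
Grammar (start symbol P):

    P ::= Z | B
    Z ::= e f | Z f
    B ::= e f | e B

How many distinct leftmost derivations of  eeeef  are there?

1

Parse trees for eeeef:
  [P [B e [B e [B e [B e f]]]]]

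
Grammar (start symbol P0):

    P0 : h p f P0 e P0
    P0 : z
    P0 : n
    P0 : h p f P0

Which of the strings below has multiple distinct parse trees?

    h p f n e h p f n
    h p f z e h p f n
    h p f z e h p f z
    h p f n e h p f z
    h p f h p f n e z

h p f n e h p f n: 1 tree
h p f z e h p f n: 1 tree
h p f z e h p f z: 1 tree
h p f n e h p f z: 1 tree
h p f h p f n e z: 2 trees

h p f h p f n e z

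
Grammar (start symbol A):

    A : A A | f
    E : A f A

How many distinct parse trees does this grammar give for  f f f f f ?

Parse trees for f f f f f (showing first 6 of 14):
  [A [A f] [A [A f] [A [A f] [A [A f] [A f]]]]]
  [A [A f] [A [A f] [A [A [A f] [A f]] [A f]]]]
  [A [A f] [A [A [A f] [A f]] [A [A f] [A f]]]]
  [A [A f] [A [A [A f] [A [A f] [A f]]] [A f]]]
  [A [A f] [A [A [A [A f] [A f]] [A f]] [A f]]]
  [A [A [A f] [A f]] [A [A f] [A [A f] [A f]]]]

14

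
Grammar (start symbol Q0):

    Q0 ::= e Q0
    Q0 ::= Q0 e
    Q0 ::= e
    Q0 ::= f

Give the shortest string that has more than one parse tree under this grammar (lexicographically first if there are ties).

e e

length 1: no string has ≥2 trees
length 2: e e has 2 parse trees

Two derivations of e e:
  Q0 ⇒ e Q0 ⇒ e e
  Q0 ⇒ Q0 e ⇒ e e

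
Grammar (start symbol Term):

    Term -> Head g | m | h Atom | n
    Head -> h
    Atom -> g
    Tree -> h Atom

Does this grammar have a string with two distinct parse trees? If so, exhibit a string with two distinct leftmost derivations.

Ambiguous

Witness: h g

Derivation 1: Term ⇒ Head g ⇒ h g
Derivation 2: Term ⇒ h Atom ⇒ h g

Two distinct leftmost derivations for the same string.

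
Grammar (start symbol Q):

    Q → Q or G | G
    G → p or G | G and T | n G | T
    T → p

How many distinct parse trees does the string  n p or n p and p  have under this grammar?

6

Parse trees for n p or n p and p:
  [Q [Q [G n [G [T p]]]] or [G [G n [G [T p]]] and [T p]]]
  [Q [Q [G n [G [T p]]]] or [G n [G [G [T p]] and [T p]]]]
  [Q [G [G n [G p or [G n [G [T p]]]]] and [T p]]]
  [Q [G n [G p or [G [G n [G [T p]]] and [T p]]]]]
  [Q [G n [G p or [G n [G [G [T p]] and [T p]]]]]]
  [Q [G n [G [G p or [G n [G [T p]]]] and [T p]]]]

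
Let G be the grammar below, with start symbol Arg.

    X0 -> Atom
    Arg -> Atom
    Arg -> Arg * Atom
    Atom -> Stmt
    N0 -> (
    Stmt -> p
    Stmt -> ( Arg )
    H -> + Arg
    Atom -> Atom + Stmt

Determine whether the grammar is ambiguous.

Unambiguous

Only Arg, Atom, Stmt are reachable from Arg; ignoring the rest: This is a standard precedence ladder (Arg over Atom over Stmt), with each level left-recursive on its own operator ('*' at Arg, '+' at Atom). That structure is LR(1), hence unambiguous.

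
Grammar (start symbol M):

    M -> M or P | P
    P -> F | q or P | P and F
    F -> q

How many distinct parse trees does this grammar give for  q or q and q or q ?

3

Parse trees for q or q and q or q:
  [M [M [M [P [F q]]] or [P [P [F q]] and [F q]]] or [P [F q]]]
  [M [M [P q or [P [P [F q]] and [F q]]]] or [P [F q]]]
  [M [M [P [P q or [P [F q]]] and [F q]]] or [P [F q]]]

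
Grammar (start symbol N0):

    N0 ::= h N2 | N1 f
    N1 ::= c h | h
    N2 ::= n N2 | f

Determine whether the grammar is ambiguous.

Ambiguous

Witness: h f

Derivation 1: N0 ⇒ h N2 ⇒ h f
Derivation 2: N0 ⇒ N1 f ⇒ h f

Two distinct leftmost derivations for the same string.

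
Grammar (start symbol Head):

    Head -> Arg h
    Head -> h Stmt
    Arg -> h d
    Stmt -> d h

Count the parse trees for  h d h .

2

Parse trees for h d h:
  [Head [Arg h d] h]
  [Head h [Stmt d h]]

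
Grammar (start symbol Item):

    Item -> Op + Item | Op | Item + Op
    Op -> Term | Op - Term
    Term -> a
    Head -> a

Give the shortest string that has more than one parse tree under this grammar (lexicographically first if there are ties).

length 1: no string has ≥2 trees
length 3: a + a has 2 parse trees

Two derivations of a + a:
  Item ⇒ Op + Item ⇒ Term + Item ⇒ a + Item ⇒ a + Op ⇒ a + Term ⇒ a + a
  Item ⇒ Item + Op ⇒ Op + Op ⇒ Term + Op ⇒ a + Op ⇒ a + Term ⇒ a + a

a + a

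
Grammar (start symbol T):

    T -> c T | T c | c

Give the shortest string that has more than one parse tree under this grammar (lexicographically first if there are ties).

length 1: no string has ≥2 trees
length 2: c c has 2 parse trees

Two derivations of c c:
  T ⇒ c T ⇒ c c
  T ⇒ T c ⇒ c c

c c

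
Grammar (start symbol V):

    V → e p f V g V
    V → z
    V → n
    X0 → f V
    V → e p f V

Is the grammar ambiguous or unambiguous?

Ambiguous

Witness: e p f e p f n g n

Derivation 1: V ⇒ e p f V g V ⇒ e p f e p f V g V ⇒ e p f e p f n g V ⇒ e p f e p f n g n
Derivation 2: V ⇒ e p f V ⇒ e p f e p f V g V ⇒ e p f e p f n g V ⇒ e p f e p f n g n

Two distinct leftmost derivations for the same string.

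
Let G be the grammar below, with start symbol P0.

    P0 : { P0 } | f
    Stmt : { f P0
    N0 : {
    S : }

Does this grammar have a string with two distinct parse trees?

(Stmt, N0, S are unreachable from P0, so their rules don't affect L(P0).) L(P0) is { openⁿ atom closeⁿ : n ≥ 0 }. The bracket depth fixes n, and the derivation is forced at every step.

Unambiguous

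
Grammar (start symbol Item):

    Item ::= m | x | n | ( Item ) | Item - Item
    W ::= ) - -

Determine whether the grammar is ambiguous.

Ambiguous

Witness: m - m - m

Derivation 1: Item ⇒ Item - Item ⇒ m - Item ⇒ m - Item - Item ⇒ m - m - Item ⇒ m - m - m
Derivation 2: Item ⇒ Item - Item ⇒ Item - Item - Item ⇒ m - Item - Item ⇒ m - m - Item ⇒ m - m - m

Two distinct leftmost derivations for the same string.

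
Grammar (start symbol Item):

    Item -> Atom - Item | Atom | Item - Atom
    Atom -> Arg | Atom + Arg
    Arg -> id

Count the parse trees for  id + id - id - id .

Parse trees for id + id - id - id:
  [Item [Atom [Atom [Arg id]] + [Arg id]] - [Item [Atom [Arg id]] - [Item [Atom [Arg id]]]]]
  [Item [Atom [Atom [Arg id]] + [Arg id]] - [Item [Item [Atom [Arg id]]] - [Atom [Arg id]]]]
  [Item [Item [Atom [Atom [Arg id]] + [Arg id]] - [Item [Atom [Arg id]]]] - [Atom [Arg id]]]
  [Item [Item [Item [Atom [Atom [Arg id]] + [Arg id]]] - [Atom [Arg id]]] - [Atom [Arg id]]]

4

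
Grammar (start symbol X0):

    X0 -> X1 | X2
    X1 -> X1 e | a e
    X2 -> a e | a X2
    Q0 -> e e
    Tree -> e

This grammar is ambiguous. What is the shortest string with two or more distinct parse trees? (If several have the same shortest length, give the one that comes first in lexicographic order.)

length 2: a e has 2 parse trees

Two derivations of a e:
  X0 ⇒ X1 ⇒ a e
  X0 ⇒ X2 ⇒ a e

a e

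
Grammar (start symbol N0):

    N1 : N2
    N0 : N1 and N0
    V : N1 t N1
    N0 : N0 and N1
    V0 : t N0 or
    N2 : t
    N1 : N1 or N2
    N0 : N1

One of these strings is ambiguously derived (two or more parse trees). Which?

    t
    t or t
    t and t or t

t: 1 tree
t or t: 1 tree
t and t or t: 2 trees

t and t or t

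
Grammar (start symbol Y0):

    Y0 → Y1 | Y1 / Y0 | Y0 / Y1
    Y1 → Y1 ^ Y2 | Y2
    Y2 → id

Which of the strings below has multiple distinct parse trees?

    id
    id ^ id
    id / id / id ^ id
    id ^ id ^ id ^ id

id / id / id ^ id

id: 1 tree
id ^ id: 1 tree
id / id / id ^ id: 4 trees
id ^ id ^ id ^ id: 1 tree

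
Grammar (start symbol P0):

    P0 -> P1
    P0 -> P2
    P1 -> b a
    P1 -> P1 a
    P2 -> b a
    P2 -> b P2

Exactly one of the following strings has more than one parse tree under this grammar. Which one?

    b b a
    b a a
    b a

b a

b b a: 1 tree
b a a: 1 tree
b a: 2 trees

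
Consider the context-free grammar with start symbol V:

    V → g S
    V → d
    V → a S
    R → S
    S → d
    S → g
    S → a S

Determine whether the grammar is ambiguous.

(R is unreachable from V, so its rules don't affect L(V).) The reachable rules are right-linear with at most one rule per (nonterminal, next-terminal) pair. Each input token forces the next rule, so parsing is deterministic.

Unambiguous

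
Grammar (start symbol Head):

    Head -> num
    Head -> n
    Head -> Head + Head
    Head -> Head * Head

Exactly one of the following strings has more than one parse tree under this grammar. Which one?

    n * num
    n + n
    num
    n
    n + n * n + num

n + n * n + num

n * num: 1 tree
n + n: 1 tree
num: 1 tree
n: 1 tree
n + n * n + num: 5 trees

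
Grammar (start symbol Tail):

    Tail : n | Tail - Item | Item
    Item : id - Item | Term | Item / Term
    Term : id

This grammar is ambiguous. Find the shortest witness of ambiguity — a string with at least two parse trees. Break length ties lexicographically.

id - id

length 1: no string has ≥2 trees
length 3: id - id has 2 parse trees

Two derivations of id - id:
  Tail ⇒ Tail - Item ⇒ Item - Item ⇒ Term - Item ⇒ id - Item ⇒ id - Term ⇒ id - id
  Tail ⇒ Item ⇒ id - Item ⇒ id - Term ⇒ id - id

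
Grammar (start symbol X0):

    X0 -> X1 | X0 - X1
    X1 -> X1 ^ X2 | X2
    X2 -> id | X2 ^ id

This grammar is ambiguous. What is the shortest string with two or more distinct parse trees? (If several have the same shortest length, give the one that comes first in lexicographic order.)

id ^ id

length 1: no string has ≥2 trees
length 3: id ^ id has 2 parse trees

Two derivations of id ^ id:
  X0 ⇒ X1 ⇒ X1 ^ X2 ⇒ X2 ^ X2 ⇒ id ^ X2 ⇒ id ^ id
  X0 ⇒ X1 ⇒ X2 ⇒ X2 ^ id ⇒ id ^ id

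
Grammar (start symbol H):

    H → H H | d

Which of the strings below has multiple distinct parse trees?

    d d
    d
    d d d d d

d d d d d

d d: 1 tree
d: 1 tree
d d d d d: 14 trees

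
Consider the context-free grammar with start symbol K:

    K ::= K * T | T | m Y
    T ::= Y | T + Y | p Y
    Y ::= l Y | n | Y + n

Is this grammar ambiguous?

Ambiguous

Witness: n + n

Derivation 1: K ⇒ T ⇒ Y ⇒ Y + n ⇒ n + n
Derivation 2: K ⇒ T ⇒ T + Y ⇒ Y + Y ⇒ n + Y ⇒ n + n

Two distinct leftmost derivations for the same string.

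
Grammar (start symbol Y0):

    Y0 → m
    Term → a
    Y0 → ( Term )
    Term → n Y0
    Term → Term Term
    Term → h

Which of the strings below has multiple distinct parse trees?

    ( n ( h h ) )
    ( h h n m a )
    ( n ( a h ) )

( n ( h h ) ): 1 tree
( h h n m a ): 5 trees
( n ( a h ) ): 1 tree

( h h n m a )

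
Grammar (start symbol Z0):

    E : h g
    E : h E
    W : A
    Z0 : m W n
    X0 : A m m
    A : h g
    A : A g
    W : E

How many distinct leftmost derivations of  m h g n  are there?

Parse trees for m h g n:
  [Z0 m [W [A h g]] n]
  [Z0 m [W [E h g]] n]

2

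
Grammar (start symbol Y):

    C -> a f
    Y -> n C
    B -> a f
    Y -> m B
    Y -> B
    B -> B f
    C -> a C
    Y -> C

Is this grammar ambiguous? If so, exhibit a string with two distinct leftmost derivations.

Witness: a f

Derivation 1: Y ⇒ B ⇒ a f
Derivation 2: Y ⇒ C ⇒ a f

Two distinct leftmost derivations for the same string.

Ambiguous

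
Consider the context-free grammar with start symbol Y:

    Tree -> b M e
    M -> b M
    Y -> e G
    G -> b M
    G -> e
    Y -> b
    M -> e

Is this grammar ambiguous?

Unambiguous

(Tree is unreachable from Y, so its rules don't affect L(Y).) Each reachable nonterminal has at most one production per leading terminal, and all productions are right-linear; the derivation is determined token-by-token.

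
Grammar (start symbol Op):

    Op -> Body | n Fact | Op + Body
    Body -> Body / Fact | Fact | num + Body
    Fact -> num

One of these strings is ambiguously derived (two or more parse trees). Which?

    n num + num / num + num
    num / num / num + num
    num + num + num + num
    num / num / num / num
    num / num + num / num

num + num + num + num

n num + num / num + num: 1 tree
num / num / num + num: 1 tree
num + num + num + num: 8 trees
num / num / num / num: 1 tree
num / num + num / num: 1 tree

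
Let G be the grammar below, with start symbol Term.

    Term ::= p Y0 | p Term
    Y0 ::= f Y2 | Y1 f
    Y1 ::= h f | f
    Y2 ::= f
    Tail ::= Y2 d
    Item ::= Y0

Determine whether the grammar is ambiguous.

Ambiguous

Witness: p f f

Derivation 1: Term ⇒ p Y0 ⇒ p f Y2 ⇒ p f f
Derivation 2: Term ⇒ p Y0 ⇒ p Y1 f ⇒ p f f

Two distinct leftmost derivations for the same string.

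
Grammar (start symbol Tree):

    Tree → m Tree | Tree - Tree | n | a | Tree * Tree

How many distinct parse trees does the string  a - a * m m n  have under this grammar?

2

Parse trees for a - a * m m n:
  [Tree [Tree a] - [Tree [Tree a] * [Tree m [Tree m [Tree n]]]]]
  [Tree [Tree [Tree a] - [Tree a]] * [Tree m [Tree m [Tree n]]]]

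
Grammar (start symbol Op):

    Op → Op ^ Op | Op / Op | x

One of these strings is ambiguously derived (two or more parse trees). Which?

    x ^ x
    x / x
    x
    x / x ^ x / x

x ^ x: 1 tree
x / x: 1 tree
x: 1 tree
x / x ^ x / x: 5 trees

x / x ^ x / x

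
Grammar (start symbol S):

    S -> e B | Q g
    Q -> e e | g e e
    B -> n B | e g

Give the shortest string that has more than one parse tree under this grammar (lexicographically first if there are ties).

length 3: e e g has 2 parse trees

Two derivations of e e g:
  S ⇒ e B ⇒ e e g
  S ⇒ Q g ⇒ e e g

e e g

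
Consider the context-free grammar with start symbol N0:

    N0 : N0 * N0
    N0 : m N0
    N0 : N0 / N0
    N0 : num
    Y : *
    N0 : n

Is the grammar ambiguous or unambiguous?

Ambiguous

Witness: m n * n

Derivation 1: N0 ⇒ N0 * N0 ⇒ m N0 * N0 ⇒ m n * N0 ⇒ m n * n
Derivation 2: N0 ⇒ m N0 ⇒ m N0 * N0 ⇒ m n * N0 ⇒ m n * n

Two distinct leftmost derivations for the same string.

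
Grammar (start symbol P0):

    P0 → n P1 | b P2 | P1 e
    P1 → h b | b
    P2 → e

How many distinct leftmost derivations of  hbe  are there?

1

Parse trees for hbe:
  [P0 [P1 h b] e]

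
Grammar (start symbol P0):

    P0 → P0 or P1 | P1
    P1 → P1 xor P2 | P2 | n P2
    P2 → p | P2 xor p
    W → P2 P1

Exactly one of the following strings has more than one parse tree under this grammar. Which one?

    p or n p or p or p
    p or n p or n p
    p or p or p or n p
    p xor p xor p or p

p xor p xor p or p

p or n p or p or p: 1 tree
p or n p or n p: 1 tree
p or p or p or n p: 1 tree
p xor p xor p or p: 4 trees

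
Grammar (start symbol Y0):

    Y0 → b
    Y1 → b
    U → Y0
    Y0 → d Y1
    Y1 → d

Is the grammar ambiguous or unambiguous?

Unambiguous

Only Y0, Y1 are reachable from Y0; ignoring the rest: Each reachable nonterminal has at most one production per leading terminal, and all productions are right-linear; the derivation is determined token-by-token.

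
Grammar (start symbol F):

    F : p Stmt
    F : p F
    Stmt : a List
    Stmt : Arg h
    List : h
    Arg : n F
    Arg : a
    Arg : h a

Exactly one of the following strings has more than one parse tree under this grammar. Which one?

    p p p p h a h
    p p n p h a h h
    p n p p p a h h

p p p p h a h: 1 tree
p p n p h a h h: 1 tree
p n p p p a h h: 2 trees

p n p p p a h h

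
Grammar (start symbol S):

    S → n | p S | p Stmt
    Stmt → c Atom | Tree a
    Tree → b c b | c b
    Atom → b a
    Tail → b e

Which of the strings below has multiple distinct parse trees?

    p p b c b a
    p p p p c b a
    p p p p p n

p p p p c b a

p p b c b a: 1 tree
p p p p c b a: 2 trees
p p p p p n: 1 tree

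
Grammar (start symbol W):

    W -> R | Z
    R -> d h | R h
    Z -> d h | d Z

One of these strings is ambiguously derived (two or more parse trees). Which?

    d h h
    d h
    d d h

d h

d h h: 1 tree
d h: 2 trees
d d h: 1 tree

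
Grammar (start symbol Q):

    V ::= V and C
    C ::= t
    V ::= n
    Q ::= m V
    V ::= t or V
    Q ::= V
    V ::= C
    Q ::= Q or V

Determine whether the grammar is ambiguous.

Witness: t or n

Derivation 1: Q ⇒ V ⇒ t or V ⇒ t or n
Derivation 2: Q ⇒ Q or V ⇒ V or V ⇒ C or V ⇒ t or V ⇒ t or n

Two distinct leftmost derivations for the same string.

Ambiguous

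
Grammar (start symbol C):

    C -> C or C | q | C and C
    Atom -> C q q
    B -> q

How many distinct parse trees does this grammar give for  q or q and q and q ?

Parse trees for q or q and q and q:
  [C [C q] or [C [C q] and [C [C q] and [C q]]]]
  [C [C q] or [C [C [C q] and [C q]] and [C q]]]
  [C [C [C q] or [C q]] and [C [C q] and [C q]]]
  [C [C [C q] or [C [C q] and [C q]]] and [C q]]
  [C [C [C [C q] or [C q]] and [C q]] and [C q]]

5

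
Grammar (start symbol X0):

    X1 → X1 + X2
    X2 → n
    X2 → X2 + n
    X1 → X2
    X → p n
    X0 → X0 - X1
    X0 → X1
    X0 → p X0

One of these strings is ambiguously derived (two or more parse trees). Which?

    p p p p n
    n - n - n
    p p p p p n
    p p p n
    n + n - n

n + n - n

p p p p n: 1 tree
n - n - n: 1 tree
p p p p p n: 1 tree
p p p n: 1 tree
n + n - n: 2 trees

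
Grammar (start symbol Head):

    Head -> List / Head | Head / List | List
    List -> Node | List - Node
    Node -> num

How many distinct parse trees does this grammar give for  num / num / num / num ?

8

Parse trees for num / num / num / num:
  [Head [List [Node num]] / [Head [List [Node num]] / [Head [List [Node num]] / [Head [List [Node num]]]]]]
  [Head [List [Node num]] / [Head [List [Node num]] / [Head [Head [List [Node num]]] / [List [Node num]]]]]
  [Head [List [Node num]] / [Head [Head [List [Node num]] / [Head [List [Node num]]]] / [List [Node num]]]]
  [Head [List [Node num]] / [Head [Head [Head [List [Node num]]] / [List [Node num]]] / [List [Node num]]]]
  [Head [Head [List [Node num]] / [Head [List [Node num]] / [Head [List [Node num]]]]] / [List [Node num]]]
  [Head [Head [List [Node num]] / [Head [Head [List [Node num]]] / [List [Node num]]]] / [List [Node num]]]
  [Head [Head [Head [List [Node num]] / [Head [List [Node num]]]] / [List [Node num]]] / [List [Node num]]]
  [Head [Head [Head [Head [List [Node num]]] / [List [Node num]]] / [List [Node num]]] / [List [Node num]]]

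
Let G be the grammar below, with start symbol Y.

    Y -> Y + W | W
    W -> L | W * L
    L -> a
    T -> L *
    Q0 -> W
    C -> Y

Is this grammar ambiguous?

Unambiguous

(T, Q0, C are unreachable from Y, so their rules don't affect L(Y).) The grammar is stratified — Y handles '+' (left-recursive), W handles '*', L atoms. Each operator has a fixed associativity and precedence level, so every string has one parse.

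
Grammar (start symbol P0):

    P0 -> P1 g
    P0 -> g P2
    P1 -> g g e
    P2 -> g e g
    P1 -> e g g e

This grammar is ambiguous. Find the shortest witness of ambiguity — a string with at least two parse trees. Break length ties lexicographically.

g g e g

length 4: g g e g has 2 parse trees

Two derivations of g g e g:
  P0 ⇒ P1 g ⇒ g g e g
  P0 ⇒ g P2 ⇒ g g e g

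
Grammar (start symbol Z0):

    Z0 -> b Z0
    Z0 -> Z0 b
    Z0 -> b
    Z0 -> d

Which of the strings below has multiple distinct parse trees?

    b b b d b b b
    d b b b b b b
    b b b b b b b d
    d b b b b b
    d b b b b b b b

b b b d b b b: 20 trees
d b b b b b b: 1 tree
b b b b b b b d: 1 tree
d b b b b b: 1 tree
d b b b b b b b: 1 tree

b b b d b b b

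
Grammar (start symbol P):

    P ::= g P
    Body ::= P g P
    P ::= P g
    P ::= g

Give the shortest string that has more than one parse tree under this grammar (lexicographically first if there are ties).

g g

length 1: no string has ≥2 trees
length 2: g g has 2 parse trees

Two derivations of g g:
  P ⇒ g P ⇒ g g
  P ⇒ P g ⇒ g g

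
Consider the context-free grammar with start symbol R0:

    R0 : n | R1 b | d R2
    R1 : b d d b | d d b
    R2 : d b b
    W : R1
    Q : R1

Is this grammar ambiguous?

Ambiguous

Witness: d d b b

Derivation 1: R0 ⇒ R1 b ⇒ d d b b
Derivation 2: R0 ⇒ d R2 ⇒ d d b b

Two distinct leftmost derivations for the same string.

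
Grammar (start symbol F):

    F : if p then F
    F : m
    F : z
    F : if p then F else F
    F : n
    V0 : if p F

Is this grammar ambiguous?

Ambiguous

Witness: if p then if p then m else m

Derivation 1: F ⇒ if p then F ⇒ if p then if p then F else F ⇒ if p then if p then m else F ⇒ if p then if p then m else m
Derivation 2: F ⇒ if p then F else F ⇒ if p then if p then F else F ⇒ if p then if p then m else F ⇒ if p then if p then m else m

Two distinct leftmost derivations for the same string.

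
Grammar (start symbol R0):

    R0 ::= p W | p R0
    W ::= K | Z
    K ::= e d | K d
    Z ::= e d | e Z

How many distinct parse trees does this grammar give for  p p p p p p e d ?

Parse trees for p p p p p p e d:
  [R0 p [R0 p [R0 p [R0 p [R0 p [R0 p [W [K e d]]]]]]]]
  [R0 p [R0 p [R0 p [R0 p [R0 p [R0 p [W [Z e d]]]]]]]]

2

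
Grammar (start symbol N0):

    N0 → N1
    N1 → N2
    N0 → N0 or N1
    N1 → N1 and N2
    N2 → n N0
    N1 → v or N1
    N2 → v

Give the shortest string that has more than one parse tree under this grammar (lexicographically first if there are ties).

length 1: no string has ≥2 trees
length 2: no string has ≥2 trees
length 3: v or v has 2 parse trees

Two derivations of v or v:
  N0 ⇒ N1 ⇒ v or N1 ⇒ v or N2 ⇒ v or v
  N0 ⇒ N0 or N1 ⇒ N1 or N1 ⇒ N2 or N1 ⇒ v or N1 ⇒ v or N2 ⇒ v or v

v or v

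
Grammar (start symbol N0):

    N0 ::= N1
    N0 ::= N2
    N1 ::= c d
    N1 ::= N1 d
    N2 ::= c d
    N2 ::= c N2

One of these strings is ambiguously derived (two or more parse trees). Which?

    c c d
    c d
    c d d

c c d: 1 tree
c d: 2 trees
c d d: 1 tree

c d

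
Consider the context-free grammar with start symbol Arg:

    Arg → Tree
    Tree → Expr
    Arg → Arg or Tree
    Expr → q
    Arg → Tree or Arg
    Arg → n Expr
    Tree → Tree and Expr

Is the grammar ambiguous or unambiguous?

Witness: q or q

Derivation 1: Arg ⇒ Arg or Tree ⇒ Tree or Tree ⇒ Expr or Tree ⇒ q or Tree ⇒ q or Expr ⇒ q or q
Derivation 2: Arg ⇒ Tree or Arg ⇒ Expr or Arg ⇒ q or Arg ⇒ q or Tree ⇒ q or Expr ⇒ q or q

Two distinct leftmost derivations for the same string.

Ambiguous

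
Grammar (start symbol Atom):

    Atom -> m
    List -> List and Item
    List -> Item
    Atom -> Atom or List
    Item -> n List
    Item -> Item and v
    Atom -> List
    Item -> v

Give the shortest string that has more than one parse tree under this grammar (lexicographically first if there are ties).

v and v

length 1: no string has ≥2 trees
length 2: no string has ≥2 trees
length 3: v and v has 2 parse trees

Two derivations of v and v:
  Atom ⇒ List ⇒ List and Item ⇒ Item and Item ⇒ v and Item ⇒ v and v
  Atom ⇒ List ⇒ Item ⇒ Item and v ⇒ v and v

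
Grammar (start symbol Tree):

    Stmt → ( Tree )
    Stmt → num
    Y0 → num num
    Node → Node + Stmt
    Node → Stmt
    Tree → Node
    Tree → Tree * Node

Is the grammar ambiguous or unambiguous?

(Y0 is unreachable from Tree, so its rules don't affect L(Tree).) This is a standard precedence ladder (Tree over Node over Stmt), with each level left-recursive on its own operator ('*' at Tree, '+' at Node). That structure is LR(1), hence unambiguous.

Unambiguous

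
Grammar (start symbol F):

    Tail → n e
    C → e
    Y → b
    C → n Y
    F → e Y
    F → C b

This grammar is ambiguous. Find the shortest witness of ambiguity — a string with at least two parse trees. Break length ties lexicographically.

e b

length 2: e b has 2 parse trees

Two derivations of e b:
  F ⇒ e Y ⇒ e b
  F ⇒ C b ⇒ e b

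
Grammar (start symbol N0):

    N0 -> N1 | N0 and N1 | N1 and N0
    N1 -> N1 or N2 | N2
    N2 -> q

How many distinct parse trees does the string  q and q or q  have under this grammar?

2

Parse trees for q and q or q:
  [N0 [N0 [N1 [N2 q]]] and [N1 [N1 [N2 q]] or [N2 q]]]
  [N0 [N1 [N2 q]] and [N0 [N1 [N1 [N2 q]] or [N2 q]]]]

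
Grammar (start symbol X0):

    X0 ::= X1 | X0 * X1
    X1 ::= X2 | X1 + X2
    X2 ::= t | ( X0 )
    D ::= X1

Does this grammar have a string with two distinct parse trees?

Unambiguous

Only X0, X1, X2 are reachable from X0; ignoring the rest: The grammar is stratified — X0 handles '*' (left-recursive), X1 handles '+', X2 atoms. Each operator has a fixed associativity and precedence level, so every string has one parse.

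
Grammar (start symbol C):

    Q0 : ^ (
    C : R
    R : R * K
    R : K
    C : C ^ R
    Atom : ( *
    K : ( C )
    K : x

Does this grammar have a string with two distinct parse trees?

Unambiguous

Only C, R, K are reachable from C; ignoring the rest: This is a standard precedence ladder (C over R over K), with each level left-recursive on its own operator ('^' at C, '*' at R). That structure is LR(1), hence unambiguous.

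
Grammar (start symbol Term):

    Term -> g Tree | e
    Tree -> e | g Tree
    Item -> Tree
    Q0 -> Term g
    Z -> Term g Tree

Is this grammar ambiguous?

Unambiguous

(Item, Q0, Z are unreachable from Term, so their rules don't affect L(Term).) The reachable rules are right-linear with at most one rule per (nonterminal, next-terminal) pair. Each input token forces the next rule, so parsing is deterministic.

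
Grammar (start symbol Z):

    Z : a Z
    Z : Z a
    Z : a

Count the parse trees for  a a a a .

Parse trees for a a a a:
  [Z a [Z a [Z a [Z a]]]]
  [Z a [Z a [Z [Z a] a]]]
  [Z a [Z [Z a [Z a]] a]]
  [Z a [Z [Z [Z a] a] a]]
  [Z [Z a [Z a [Z a]]] a]
  [Z [Z a [Z [Z a] a]] a]
  [Z [Z [Z a [Z a]] a] a]
  [Z [Z [Z [Z a] a] a] a]

8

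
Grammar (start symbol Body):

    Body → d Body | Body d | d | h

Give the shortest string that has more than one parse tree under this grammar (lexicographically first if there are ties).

length 1: no string has ≥2 trees
length 2: d d has 2 parse trees

Two derivations of d d:
  Body ⇒ d Body ⇒ d d
  Body ⇒ Body d ⇒ d d

d d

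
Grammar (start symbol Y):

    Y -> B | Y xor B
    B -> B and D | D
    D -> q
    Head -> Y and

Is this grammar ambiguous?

Unambiguous

(Head is unreachable from Y, so its rules don't affect L(Y).) This is a standard precedence ladder (Y over B over D), with each level left-recursive on its own operator ('xor' at Y, 'and' at B). That structure is LR(1), hence unambiguous.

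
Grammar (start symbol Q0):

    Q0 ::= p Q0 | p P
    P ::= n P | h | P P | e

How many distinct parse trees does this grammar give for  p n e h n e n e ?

Parse trees for p n e h n e n e (showing first 6 of 19):
  [Q0 p [P n [P [P e] [P [P h] [P n [P [P e] [P n [P e]]]]]]]]
  [Q0 p [P n [P [P e] [P [P h] [P [P n [P e]] [P n [P e]]]]]]]
  [Q0 p [P n [P [P e] [P [P [P h] [P n [P e]]] [P n [P e]]]]]]
  [Q0 p [P n [P [P [P e] [P h]] [P n [P [P e] [P n [P e]]]]]]]
  [Q0 p [P n [P [P [P e] [P h]] [P [P n [P e]] [P n [P e]]]]]]
  [Q0 p [P n [P [P [P e] [P [P h] [P n [P e]]]] [P n [P e]]]]]

19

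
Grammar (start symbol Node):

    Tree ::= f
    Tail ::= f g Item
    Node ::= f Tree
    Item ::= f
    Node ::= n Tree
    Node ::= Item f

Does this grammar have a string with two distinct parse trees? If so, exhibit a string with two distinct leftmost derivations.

Ambiguous

Witness: f f

Derivation 1: Node ⇒ f Tree ⇒ f f
Derivation 2: Node ⇒ Item f ⇒ f f

Two distinct leftmost derivations for the same string.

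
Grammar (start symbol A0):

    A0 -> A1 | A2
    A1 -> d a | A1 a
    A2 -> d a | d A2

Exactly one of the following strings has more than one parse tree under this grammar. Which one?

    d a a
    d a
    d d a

d a a: 1 tree
d a: 2 trees
d d a: 1 tree

d a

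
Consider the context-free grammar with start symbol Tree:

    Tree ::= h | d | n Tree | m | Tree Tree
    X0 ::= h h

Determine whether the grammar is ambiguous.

Witness: d d d

Derivation 1: Tree ⇒ Tree Tree ⇒ d Tree ⇒ d Tree Tree ⇒ d d Tree ⇒ d d d
Derivation 2: Tree ⇒ Tree Tree ⇒ Tree Tree Tree ⇒ d Tree Tree ⇒ d d Tree ⇒ d d d

Two distinct leftmost derivations for the same string.

Ambiguous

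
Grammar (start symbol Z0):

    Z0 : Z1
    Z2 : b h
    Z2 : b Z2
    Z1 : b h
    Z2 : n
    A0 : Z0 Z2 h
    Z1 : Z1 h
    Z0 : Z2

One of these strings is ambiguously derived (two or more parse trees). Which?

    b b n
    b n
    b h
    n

b b n: 1 tree
b n: 1 tree
b h: 2 trees
n: 1 tree

b h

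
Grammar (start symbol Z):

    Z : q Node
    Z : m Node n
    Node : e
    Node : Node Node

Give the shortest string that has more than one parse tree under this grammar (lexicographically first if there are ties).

length 2: no string has ≥2 trees
length 3: no string has ≥2 trees
length 4: q e e e has 2 parse trees

Two derivations of q e e e:
  Z ⇒ q Node ⇒ q Node Node ⇒ q e Node ⇒ q e Node Node ⇒ q e e Node ⇒ q e e e
  Z ⇒ q Node ⇒ q Node Node ⇒ q Node Node Node ⇒ q e Node Node ⇒ q e e Node ⇒ q e e e

q e e e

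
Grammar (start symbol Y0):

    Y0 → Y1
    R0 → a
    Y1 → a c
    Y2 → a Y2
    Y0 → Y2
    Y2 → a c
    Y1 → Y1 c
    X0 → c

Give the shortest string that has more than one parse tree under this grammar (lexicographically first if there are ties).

a c

length 2: a c has 2 parse trees

Two derivations of a c:
  Y0 ⇒ Y1 ⇒ a c
  Y0 ⇒ Y2 ⇒ a c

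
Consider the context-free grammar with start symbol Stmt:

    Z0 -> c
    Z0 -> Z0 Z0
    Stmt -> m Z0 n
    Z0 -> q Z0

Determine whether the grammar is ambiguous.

Ambiguous

Witness: m c c c n

Derivation 1: Stmt ⇒ m Z0 n ⇒ m Z0 Z0 n ⇒ m c Z0 n ⇒ m c Z0 Z0 n ⇒ m c c Z0 n ⇒ m c c c n
Derivation 2: Stmt ⇒ m Z0 n ⇒ m Z0 Z0 n ⇒ m Z0 Z0 Z0 n ⇒ m c Z0 Z0 n ⇒ m c c Z0 n ⇒ m c c c n

Two distinct leftmost derivations for the same string.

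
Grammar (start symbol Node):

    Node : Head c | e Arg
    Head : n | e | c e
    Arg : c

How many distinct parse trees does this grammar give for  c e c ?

1

Parse trees for c e c:
  [Node [Head c e] c]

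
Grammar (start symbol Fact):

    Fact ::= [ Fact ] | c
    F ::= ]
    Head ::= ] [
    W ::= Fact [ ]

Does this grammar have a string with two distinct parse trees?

Only Fact is reachable from Fact; ignoring the rest: Each string is a nest of matched brackets around a single atom. An opening bracket forces the recursive rule; an atom forces the base rule.

Unambiguous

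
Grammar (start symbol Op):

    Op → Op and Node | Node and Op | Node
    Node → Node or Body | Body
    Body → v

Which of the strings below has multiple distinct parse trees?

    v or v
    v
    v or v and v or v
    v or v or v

v or v: 1 tree
v: 1 tree
v or v and v or v: 2 trees
v or v or v: 1 tree

v or v and v or v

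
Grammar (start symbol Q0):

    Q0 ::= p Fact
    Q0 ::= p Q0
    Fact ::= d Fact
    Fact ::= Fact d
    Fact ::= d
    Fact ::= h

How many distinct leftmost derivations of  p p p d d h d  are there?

Parse trees for p p p d d h d:
  [Q0 p [Q0 p [Q0 p [Fact d [Fact d [Fact [Fact h] d]]]]]]
  [Q0 p [Q0 p [Q0 p [Fact d [Fact [Fact d [Fact h]] d]]]]]
  [Q0 p [Q0 p [Q0 p [Fact [Fact d [Fact d [Fact h]]] d]]]]

3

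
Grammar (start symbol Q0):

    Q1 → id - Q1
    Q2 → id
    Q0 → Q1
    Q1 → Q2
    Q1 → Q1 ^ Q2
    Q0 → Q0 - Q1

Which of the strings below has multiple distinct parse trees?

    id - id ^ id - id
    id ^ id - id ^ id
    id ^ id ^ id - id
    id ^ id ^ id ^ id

id - id ^ id - id: 3 trees
id ^ id - id ^ id: 1 tree
id ^ id ^ id - id: 1 tree
id ^ id ^ id ^ id: 1 tree

id - id ^ id - id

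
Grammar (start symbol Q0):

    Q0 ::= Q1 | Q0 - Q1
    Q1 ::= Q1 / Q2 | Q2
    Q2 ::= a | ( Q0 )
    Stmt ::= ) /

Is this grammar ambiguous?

(Stmt is unreachable from Q0, so its rules don't affect L(Q0).) This is a standard precedence ladder (Q0 over Q1 over Q2), with each level left-recursive on its own operator ('-' at Q0, '/' at Q1). That structure is LR(1), hence unambiguous.

Unambiguous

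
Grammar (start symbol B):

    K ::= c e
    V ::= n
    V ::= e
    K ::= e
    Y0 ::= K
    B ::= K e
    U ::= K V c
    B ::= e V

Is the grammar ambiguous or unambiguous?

Witness: e e

Derivation 1: B ⇒ K e ⇒ e e
Derivation 2: B ⇒ e V ⇒ e e

Two distinct leftmost derivations for the same string.

Ambiguous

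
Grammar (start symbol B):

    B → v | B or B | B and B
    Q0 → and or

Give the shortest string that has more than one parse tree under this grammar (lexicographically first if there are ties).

v and v and v

length 1: no string has ≥2 trees
length 3: no string has ≥2 trees
length 5: v and v and v has 2 parse trees

Two derivations of v and v and v:
  B ⇒ B and B ⇒ v and B ⇒ v and B and B ⇒ v and v and B ⇒ v and v and v
  B ⇒ B and B ⇒ B and B and B ⇒ v and B and B ⇒ v and v and B ⇒ v and v and v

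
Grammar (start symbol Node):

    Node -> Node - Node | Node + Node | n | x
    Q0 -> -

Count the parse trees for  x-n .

1

Parse trees for x-n:
  [Node [Node x] - [Node n]]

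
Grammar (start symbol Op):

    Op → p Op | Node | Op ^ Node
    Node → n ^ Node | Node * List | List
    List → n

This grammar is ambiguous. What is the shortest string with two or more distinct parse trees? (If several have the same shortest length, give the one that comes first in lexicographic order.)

length 1: no string has ≥2 trees
length 2: no string has ≥2 trees
length 3: n ^ n has 2 parse trees

Two derivations of n ^ n:
  Op ⇒ Node ⇒ n ^ Node ⇒ n ^ List ⇒ n ^ n
  Op ⇒ Op ^ Node ⇒ Node ^ Node ⇒ List ^ Node ⇒ n ^ Node ⇒ n ^ List ⇒ n ^ n

n ^ n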